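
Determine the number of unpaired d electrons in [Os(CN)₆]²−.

2

Ligand charges: each cyanide is −1. With an overall charge of −2 the osmium centre must be in the +4 oxidation state.
Os sits in group 8, so the d-electron count is 8 − 4 = 4.
The spin state decides the count: a 5d ion has a large Δₒ and is invariably low-spin.
An octahedral low-spin d⁴ ion is t₂g⁴e_g⁰, giving 2 unpaired electrons.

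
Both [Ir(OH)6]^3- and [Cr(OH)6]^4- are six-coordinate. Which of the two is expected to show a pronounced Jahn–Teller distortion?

[Cr(OH)6]^4-

[Ir(OH)6]^3-: Summing ligand charges against the −3 overall charge gives an oxidation state of +3 for iridium. Iridium is a group-9 element; Ir(III) is therefore d⁶. A 5d ion has a large Δₒ and is invariably low-spin. The d⁶ configuration leaves the e_g set evenly filled (or empty) — no strong Jahn–Teller driving force.
[Cr(OH)6]^4-: Summing ligand charges against the −4 overall charge gives an oxidation state of +2 for chromium. Chromium is a group-6 element; Cr(II) is therefore d⁴. Hydroxide is a weak-field ligand for a first-row metal, so the complex is high-spin. The t₂g³e_g¹ (high-spin) configuration has an unevenly filled e_g set; the Jahn–Teller theorem predicts a tetragonal distortion (typically axial elongation) to lift the degeneracy.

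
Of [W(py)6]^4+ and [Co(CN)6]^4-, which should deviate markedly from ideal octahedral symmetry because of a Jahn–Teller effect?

[Co(CN)6]^4-

[W(py)6]^4+: Pyridine is neutral; balancing the +4 overall charge requires W(IV). Tungsten is a group-6 element; W(IV) is therefore d². The d² configuration leaves the e_g set evenly filled (or empty) — no strong Jahn–Teller driving force.
[Co(CN)6]^4-: Ligand charges: each cyanide is −1. With an overall charge of −4 the cobalt centre must be in the +2 oxidation state. Co sits in group 9, so the d-electron count is 9 − 2 = 7. Cyanide is a strong-field ligand (high in the spectrochemical series) for a first-row metal, so the complex is low-spin. The t₂g⁶e_g¹ (low-spin) configuration has an unevenly filled e_g set; the Jahn–Teller theorem predicts a tetragonal distortion (typically axial elongation) to lift the degeneracy.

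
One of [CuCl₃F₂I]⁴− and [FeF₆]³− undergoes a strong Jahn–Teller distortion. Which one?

[CuCl₃F₂I]⁴−: Each chloride is −1; each fluoride is −1; each iodide is −1; balancing the −4 overall charge requires Cu(II). Cu sits in group 11, so the d-electron count is 11 − 2 = 9. The t₂g⁶e_g³ configuration has an unevenly filled e_g set; the Jahn–Teller theorem predicts a tetragonal distortion (typically axial elongation) to lift the degeneracy.
[FeF₆]³−: Ligand charges: each fluoride is −1. With an overall charge of −3 the iron centre must be in the +3 oxidation state. Group 8 minus oxidation state 3 gives a d⁵ configuration. Fluoride is a weak-field ligand for a first-row metal, so the complex is high-spin. The d⁵ configuration leaves the e_g set evenly filled (or empty) — no strong Jahn–Teller driving force.

[CuCl₃F₂I]⁴−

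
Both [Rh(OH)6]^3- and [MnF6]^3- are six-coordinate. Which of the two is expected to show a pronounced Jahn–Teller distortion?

[MnF6]^3-

[Rh(OH)6]^3-: Summing ligand charges against the −3 overall charge gives an oxidation state of +3 for rhodium. Group 9 minus oxidation state 3 gives a d⁶ configuration. A 4d ion has a large Δₒ and is invariably low-spin. The d⁶ configuration leaves the e_g set evenly filled (or empty) — no strong Jahn–Teller driving force.
[MnF6]^3-: Summing ligand charges against the −3 overall charge gives an oxidation state of +3 for manganese. Manganese is a group-7 element; Mn(III) is therefore d⁴. Fluoride is a weak-field ligand for a first-row metal, so the complex is high-spin. The t₂g³e_g¹ (high-spin) configuration has an unevenly filled e_g set; the Jahn–Teller theorem predicts a tetragonal distortion (typically axial elongation) to lift the degeneracy.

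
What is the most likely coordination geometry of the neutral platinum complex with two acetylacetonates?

Ligand charges: each acetylacetonate is −1. With an overall charge of 0 the platinum centre must be in the +2 oxidation state.
Group 10 minus oxidation state 2 gives a d⁸ configuration.
Counting donor atoms: 2×acetylacetonate (bidentate) → 4 donors. Coordination number = 4.
A 5d d⁸ ion has a large crystal-field splitting; square planar leaves the high-energy d_{x²−y²} orbital empty and maximises CFSE.

square planar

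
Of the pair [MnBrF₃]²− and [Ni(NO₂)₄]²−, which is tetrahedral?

For [MnBrF₃]²−: Summing ligand charges against the −2 overall charge gives an oxidation state of +2 for manganese. Manganese is a group-7 element; Mn(II) is therefore d⁵. A high-spin d⁵ ion has zero CFSE in either geometry, so four ligands adopt the sterically favoured tetrahedral geometry. → tetrahedral.
For [Ni(NO₂)₄]²−: Ligand charges: each nitro (N-bound nitrite) is −1. With an overall charge of −2 the nickel centre must be in the +2 oxidation state. Group 10 minus oxidation state 2 gives a d⁸ configuration. Nitro (N-bound nitrite) is a strong-field ligand (high in the spectrochemical series). A 3d d⁸ ion with strong-field ligands gains enough CFSE to favour square planar over tetrahedral. → square planar.

[MnBrF₃]²−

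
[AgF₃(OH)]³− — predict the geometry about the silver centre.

Each fluoride is −1; each hydroxide is −1; balancing the −3 overall charge requires Ag(I).
Silver is a group-11 element; Ag(I) is therefore d¹⁰.
With 4 monodentate ligands the coordination number is 4.
A d¹⁰ ion has no crystal-field stabilisation preference between square planar and tetrahedral, so four ligands adopt the sterically favoured tetrahedral geometry.

tetrahedral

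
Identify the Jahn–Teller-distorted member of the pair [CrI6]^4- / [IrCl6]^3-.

[CrI6]^4-

[CrI6]^4-: Each iodide is −1; balancing the −4 overall charge requires Cr(II). Cr sits in group 6, so the d-electron count is 6 − 2 = 4. Iodide is a weak-field ligand for a first-row metal, so the complex is high-spin. The t₂g³e_g¹ (high-spin) configuration has an unevenly filled e_g set; the Jahn–Teller theorem predicts a tetragonal distortion (typically axial elongation) to lift the degeneracy.
[IrCl6]^3-: Each chloride is −1; balancing the −3 overall charge requires Ir(III). Iridium is a group-9 element; Ir(III) is therefore d⁶. A 5d ion has a large Δₒ and is invariably low-spin. The d⁶ configuration leaves the e_g set evenly filled (or empty) — no strong Jahn–Teller driving force.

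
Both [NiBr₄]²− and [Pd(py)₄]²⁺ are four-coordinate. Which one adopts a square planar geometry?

[Pd(py)₄]²⁺

For [NiBr₄]²−: Each bromide is −1; balancing the −2 overall charge requires Ni(II). Ni sits in group 10, so the d-electron count is 10 − 2 = 8. Bromide is a weak-field ligand. With weak-field ligands the CFSE gain from square planar is small, so a 3d d⁸ ion takes the sterically preferred tetrahedral geometry. → tetrahedral.
For [Pd(py)₄]²⁺: Ligand charges: pyridine is neutral. With an overall charge of +2 the palladium centre must be in the +2 oxidation state. Palladium is a group-10 element; Pd(II) is therefore d⁸. A 4d d⁸ ion has a large crystal-field splitting; square planar leaves the high-energy d_{x²−y²} orbital empty and maximises CFSE. → square planar.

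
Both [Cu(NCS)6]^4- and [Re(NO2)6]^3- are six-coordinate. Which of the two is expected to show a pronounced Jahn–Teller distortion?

[Cu(NCS)6]^4-

[Cu(NCS)6]^4-: Summing ligand charges against the −4 overall charge gives an oxidation state of +2 for copper. Group 11 minus oxidation state 2 gives a d⁹ configuration. The t₂g⁶e_g³ configuration has an unevenly filled e_g set; the Jahn–Teller theorem predicts a tetragonal distortion (typically axial elongation) to lift the degeneracy.
[Re(NO2)6]^3-: Each nitro (N-bound nitrite) is −1; balancing the −3 overall charge requires Re(III). Rhenium is a group-7 element; Re(III) is therefore d⁴. A 5d ion has a large Δₒ and is invariably low-spin. The d⁴ configuration leaves the e_g set evenly filled (or empty) — no strong Jahn–Teller driving force.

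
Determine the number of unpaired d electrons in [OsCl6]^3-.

1 unpaired electron

Ligand charges: each chloride is −1. With an overall charge of −3 the osmium centre must be in the +3 oxidation state.
Osmium is a group-8 element; Os(III) is therefore d⁵.
The spin state decides the count: a 5d ion has a large Δₒ and is invariably low-spin.
An octahedral low-spin d⁵ ion is t₂g⁵e_g⁰, giving 1 unpaired electron.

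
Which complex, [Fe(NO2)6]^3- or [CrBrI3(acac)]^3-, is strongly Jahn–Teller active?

[Fe(NO2)6]^3-: Summing ligand charges against the −3 overall charge gives an oxidation state of +3 for iron. Fe sits in group 8, so the d-electron count is 8 − 3 = 5. Nitro (N-bound nitrite) is a strong-field ligand (high in the spectrochemical series) for a first-row metal, so the complex is low-spin. The d⁵ configuration leaves the e_g set evenly filled (or empty) — no strong Jahn–Teller driving force.
[CrBrI3(acac)]^3-: Summing ligand charges against the −3 overall charge gives an oxidation state of +2 for chromium. Group 6 minus oxidation state 2 gives a d⁴ configuration. Acetylacetonate, bromide, and iodide are weak-field ligands for a first-row metal, so the complex is high-spin. The t₂g³e_g¹ (high-spin) configuration has an unevenly filled e_g set; the Jahn–Teller theorem predicts a tetragonal distortion (typically axial elongation) to lift the degeneracy.

[CrBrI3(acac)]^3-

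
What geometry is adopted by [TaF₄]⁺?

Ligand charges: each fluoride is −1. With an overall charge of +1 the tantalum centre must be in the +5 oxidation state.
Ta sits in group 5, so the d-electron count is 5 − 5 = 0.
Coordination number: 4.
A d⁰ ion has no crystal-field stabilisation preference between square planar and tetrahedral, so four ligands adopt the sterically favoured tetrahedral geometry.

tetrahedral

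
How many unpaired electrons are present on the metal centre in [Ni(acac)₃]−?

2 unpaired electrons

Summing ligand charges against the −1 overall charge gives an oxidation state of +2 for nickel.
Ni sits in group 10, so the d-electron count is 10 − 2 = 8.
Counting donor atoms: 3×acetylacetonate (bidentate) → 6 donors. Coordination number = 6.
In an octahedral field the d⁸ configuration is t₂g⁶e_g² (only one arrangement possible), giving 2 unpaired electrons.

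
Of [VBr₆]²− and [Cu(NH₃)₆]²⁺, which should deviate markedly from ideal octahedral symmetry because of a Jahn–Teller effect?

[VBr₆]²−: Each bromide is −1; balancing the −2 overall charge requires V(IV). Vanadium is a group-5 element; V(IV) is therefore d¹. The d¹ configuration leaves the e_g set evenly filled (or empty) — no strong Jahn–Teller driving force.
[Cu(NH₃)₆]²⁺: Ligand charges: ammonia is neutral. With an overall charge of +2 the copper centre must be in the +2 oxidation state. Copper is a group-11 element; Cu(II) is therefore d⁹. The t₂g⁶e_g³ configuration has an unevenly filled e_g set; the Jahn–Teller theorem predicts a tetragonal distortion (typically axial elongation) to lift the degeneracy.

[Cu(NH₃)₆]²⁺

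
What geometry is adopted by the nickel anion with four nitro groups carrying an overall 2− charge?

Ligand charges: each nitro (N-bound nitrite) is −1. With an overall charge of −2 the nickel centre must be in the +2 oxidation state.
Nickel is a group-10 element; Ni(II) is therefore d⁸.
Coordination number: 4.
Nitro (N-bound nitrite) is a strong-field ligand (high in the spectrochemical series).
A 3d d⁸ ion with strong-field ligands gains enough CFSE to favour square planar over tetrahedral.

square planar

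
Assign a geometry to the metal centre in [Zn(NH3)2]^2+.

linear

Summing ligand charges against the +2 overall charge gives an oxidation state of +2 for zinc.
Group 12 minus oxidation state 2 gives a d¹⁰ configuration.
With 2 monodentate ligands the coordination number is 2.
A d¹⁰ ion with only two ligands adopts a linear arrangement (sp hybridisation; no CFSE preference).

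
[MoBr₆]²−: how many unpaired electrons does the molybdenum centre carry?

2

Each bromide is −1; balancing the −2 overall charge requires Mo(IV).
Group 6 minus oxidation state 4 gives a d² configuration.
In an octahedral field the d² configuration is t₂g²e_g⁰ (only one arrangement possible), giving 2 unpaired electrons.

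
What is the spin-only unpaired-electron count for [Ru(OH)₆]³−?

Each hydroxide is −1; balancing the −3 overall charge requires Ru(III).
Group 8 minus oxidation state 3 gives a d⁵ configuration.
The spin state decides the count: a 4d ion has a large Δₒ and is invariably low-spin.
An octahedral low-spin d⁵ ion is t₂g⁵e_g⁰, giving 1 unpaired electron.

1 unpaired electron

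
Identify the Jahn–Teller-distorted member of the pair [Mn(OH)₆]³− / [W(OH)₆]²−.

[Mn(OH)₆]³−: Ligand charges: each hydroxide is −1. With an overall charge of −3 the manganese centre must be in the +3 oxidation state. Manganese is a group-7 element; Mn(III) is therefore d⁴. Hydroxide is a weak-field ligand for a first-row metal, so the complex is high-spin. The t₂g³e_g¹ (high-spin) configuration has an unevenly filled e_g set; the Jahn–Teller theorem predicts a tetragonal distortion (typically axial elongation) to lift the degeneracy.
[W(OH)₆]²−: Summing ligand charges against the −2 overall charge gives an oxidation state of +4 for tungsten. W sits in group 6, so the d-electron count is 6 − 4 = 2. The d² configuration leaves the e_g set evenly filled (or empty) — no strong Jahn–Teller driving force.

[Mn(OH)₆]³−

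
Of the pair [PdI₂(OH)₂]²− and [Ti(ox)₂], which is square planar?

[PdI₂(OH)₂]²−

For [PdI₂(OH)₂]²−: Summing ligand charges against the −2 overall charge gives an oxidation state of +2 for palladium. Group 10 minus oxidation state 2 gives a d⁸ configuration. A 4d d⁸ ion has a large crystal-field splitting; square planar leaves the high-energy d_{x²−y²} orbital empty and maximises CFSE. → square planar.
For [Ti(ox)₂]: Summing ligand charges against the 0 overall charge gives an oxidation state of +4 for titanium. Ti sits in group 4, so the d-electron count is 4 − 4 = 0. A d⁰ ion has no crystal-field stabilisation preference between square planar and tetrahedral, so four ligands adopt the sterically favoured tetrahedral geometry. → tetrahedral.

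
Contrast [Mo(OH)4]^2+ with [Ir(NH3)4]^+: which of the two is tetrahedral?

For [Mo(OH)4]^2+: Summing ligand charges against the +2 overall charge gives an oxidation state of +6 for molybdenum. Mo sits in group 6, so the d-electron count is 6 − 6 = 0. A d⁰ ion has no crystal-field stabilisation preference between square planar and tetrahedral, so four ligands adopt the sterically favoured tetrahedral geometry. → tetrahedral.
For [Ir(NH3)4]^+: Summing ligand charges against the +1 overall charge gives an oxidation state of +1 for iridium. Ir sits in group 9, so the d-electron count is 9 − 1 = 8. A 5d d⁸ ion has a large crystal-field splitting; square planar leaves the high-energy d_{x²−y²} orbital empty and maximises CFSE. → square planar.

[Mo(OH)4]^2+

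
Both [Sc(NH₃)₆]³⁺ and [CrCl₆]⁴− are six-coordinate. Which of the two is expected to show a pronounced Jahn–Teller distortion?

[CrCl₆]⁴−

[Sc(NH₃)₆]³⁺: Ligand charges: ammonia is neutral. With an overall charge of +3 the scandium centre must be in the +3 oxidation state. Scandium is a group-3 element; Sc(III) is therefore d⁰. The d⁰ configuration leaves the e_g set evenly filled (or empty) — no strong Jahn–Teller driving force.
[CrCl₆]⁴−: Each chloride is −1; balancing the −4 overall charge requires Cr(II). Cr sits in group 6, so the d-electron count is 6 − 2 = 4. Chloride is a weak-field ligand for a first-row metal, so the complex is high-spin. The t₂g³e_g¹ (high-spin) configuration has an unevenly filled e_g set; the Jahn–Teller theorem predicts a tetragonal distortion (typically axial elongation) to lift the degeneracy.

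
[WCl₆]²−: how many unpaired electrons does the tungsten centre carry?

Ligand charges: each chloride is −1. With an overall charge of −2 the tungsten centre must be in the +4 oxidation state.
Group 6 minus oxidation state 4 gives a d² configuration.
In an octahedral field the d² configuration is t₂g²e_g⁰ (only one arrangement possible), giving 2 unpaired electrons.

2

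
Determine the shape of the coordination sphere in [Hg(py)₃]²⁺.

Pyridine is neutral; balancing the +2 overall charge requires Hg(II).
Group 12 minus oxidation state 2 gives a d¹⁰ configuration.
Coordination number: 3.
Three ligands around a d¹⁰ centre minimise repulsion in a trigonal-planar arrangement.

trigonal planar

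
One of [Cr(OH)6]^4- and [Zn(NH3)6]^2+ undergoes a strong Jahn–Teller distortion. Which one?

[Cr(OH)6]^4-

[Cr(OH)6]^4-: Summing ligand charges against the −4 overall charge gives an oxidation state of +2 for chromium. Chromium is a group-6 element; Cr(II) is therefore d⁴. Hydroxide is a weak-field ligand for a first-row metal, so the complex is high-spin. The t₂g³e_g¹ (high-spin) configuration has an unevenly filled e_g set; the Jahn–Teller theorem predicts a tetragonal distortion (typically axial elongation) to lift the degeneracy.
[Zn(NH3)6]^2+: Ligand charges: ammonia is neutral. With an overall charge of +2 the zinc centre must be in the +2 oxidation state. Zn sits in group 12, so the d-electron count is 12 − 2 = 10. The d¹⁰ configuration leaves the e_g set evenly filled (or empty) — no strong Jahn–Teller driving force.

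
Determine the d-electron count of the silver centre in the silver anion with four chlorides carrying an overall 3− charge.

d¹⁰

Summing ligand charges against the −3 overall charge gives an oxidation state of +1 for silver.
Ag sits in group 11, so the d-electron count is 11 − 1 = 10.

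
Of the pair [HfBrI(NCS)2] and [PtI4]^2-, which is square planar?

[PtI4]^2-

For [HfBrI(NCS)2]: Summing ligand charges against the 0 overall charge gives an oxidation state of +4 for hafnium. Hf sits in group 4, so the d-electron count is 4 − 4 = 0. A d⁰ ion has no crystal-field stabilisation preference between square planar and tetrahedral, so four ligands adopt the sterically favoured tetrahedral geometry. → tetrahedral.
For [PtI4]^2-: Each iodide is −1; balancing the −2 overall charge requires Pt(II). Group 10 minus oxidation state 2 gives a d⁸ configuration. A 5d d⁸ ion has a large crystal-field splitting; square planar leaves the high-energy d_{x²−y²} orbital empty and maximises CFSE. → square planar.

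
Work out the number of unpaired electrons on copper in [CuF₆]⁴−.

Ligand charges: each fluoride is −1. With an overall charge of −4 the copper centre must be in the +2 oxidation state.
Group 11 minus oxidation state 2 gives a d⁹ configuration.
In an octahedral field the d⁹ configuration is t₂g⁶e_g³ (only one arrangement possible), giving 1 unpaired electron.

1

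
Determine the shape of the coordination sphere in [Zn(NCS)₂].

linear

Summing ligand charges against the 0 overall charge gives an oxidation state of +2 for zinc.
Zinc is a group-12 element; Zn(II) is therefore d¹⁰.
Coordination number: 2.
A d¹⁰ ion with only two ligands adopts a linear arrangement (sp hybridisation; no CFSE preference).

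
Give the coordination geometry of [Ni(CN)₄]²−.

Ligand charges: each cyanide is −1. With an overall charge of −2 the nickel centre must be in the +2 oxidation state.
Nickel is a group-10 element; Ni(II) is therefore d⁸.
With 4 monodentate ligands the coordination number is 4.
Cyanide is a strong-field ligand (high in the spectrochemical series).
A 3d d⁸ ion with strong-field ligands gains enough CFSE to favour square planar over tetrahedral.

square planar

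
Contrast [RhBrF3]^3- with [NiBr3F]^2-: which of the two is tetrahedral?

For [RhBrF3]^3-: Summing ligand charges against the −3 overall charge gives an oxidation state of +1 for rhodium. Rh sits in group 9, so the d-electron count is 9 − 1 = 8. A 4d d⁸ ion has a large crystal-field splitting; square planar leaves the high-energy d_{x²−y²} orbital empty and maximises CFSE. → square planar.
For [NiBr3F]^2-: Summing ligand charges against the −2 overall charge gives an oxidation state of +2 for nickel. Group 10 minus oxidation state 2 gives a d⁸ configuration. Bromide and fluoride are weak-field ligands. With weak-field ligands the CFSE gain from square planar is small, so a 3d d⁸ ion takes the sterically preferred tetrahedral geometry. → tetrahedral.

[NiBr3F]^2-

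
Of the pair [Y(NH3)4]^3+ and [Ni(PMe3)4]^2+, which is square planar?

[Ni(PMe3)4]^2+

For [Y(NH3)4]^3+: Ammonia is neutral; balancing the +3 overall charge requires Y(III). Group 3 minus oxidation state 3 gives a d⁰ configuration. A d⁰ ion has no crystal-field stabilisation preference between square planar and tetrahedral, so four ligands adopt the sterically favoured tetrahedral geometry. → tetrahedral.
For [Ni(PMe3)4]^2+: Ligand charges: trimethylphosphine is neutral. With an overall charge of +2 the nickel centre must be in the +2 oxidation state. Nickel is a group-10 element; Ni(II) is therefore d⁸. Trimethylphosphine is a strong-field ligand (high in the spectrochemical series). A 3d d⁸ ion with strong-field ligands gains enough CFSE to favour square planar over tetrahedral. → square planar.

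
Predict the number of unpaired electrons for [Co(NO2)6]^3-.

Ligand charges: each nitro (N-bound nitrite) is −1. With an overall charge of −3 the cobalt centre must be in the +3 oxidation state.
Cobalt is a group-9 element; Co(III) is therefore d⁶.
The spin state decides the count: Co(III) has an exceptionally large octahedral splitting and is low-spin with essentially every ligand except fluoride.
An octahedral low-spin d⁶ ion is t₂g⁶e_g⁰, giving 0 unpaired electrons.

0 unpaired electrons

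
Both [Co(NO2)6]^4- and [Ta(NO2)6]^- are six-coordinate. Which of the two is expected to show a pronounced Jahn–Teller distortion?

[Co(NO2)6]^4-

[Co(NO2)6]^4-: Each nitro (N-bound nitrite) is −1; balancing the −4 overall charge requires Co(II). Cobalt is a group-9 element; Co(II) is therefore d⁷. Nitro (N-bound nitrite) is a strong-field ligand (high in the spectrochemical series) for a first-row metal, so the complex is low-spin. The t₂g⁶e_g¹ (low-spin) configuration has an unevenly filled e_g set; the Jahn–Teller theorem predicts a tetragonal distortion (typically axial elongation) to lift the degeneracy.
[Ta(NO2)6]^-: Summing ligand charges against the −1 overall charge gives an oxidation state of +5 for tantalum. Ta sits in group 5, so the d-electron count is 5 − 5 = 0. The d⁰ configuration leaves the e_g set evenly filled (or empty) — no strong Jahn–Teller driving force.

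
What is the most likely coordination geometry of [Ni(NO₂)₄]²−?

Each nitro (N-bound nitrite) is −1; balancing the −2 overall charge requires Ni(II).
Nickel is a group-10 element; Ni(II) is therefore d⁸.
Coordination number: 4.
Nitro (N-bound nitrite) is a strong-field ligand (high in the spectrochemical series).
A 3d d⁸ ion with strong-field ligands gains enough CFSE to favour square planar over tetrahedral.

square planar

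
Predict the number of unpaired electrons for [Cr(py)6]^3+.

3 unpaired electrons

Summing ligand charges against the +3 overall charge gives an oxidation state of +3 for chromium.
Chromium is a group-6 element; Cr(III) is therefore d³.
In an octahedral field the d³ configuration is t₂g³e_g⁰ (only one arrangement possible), giving 3 unpaired electrons.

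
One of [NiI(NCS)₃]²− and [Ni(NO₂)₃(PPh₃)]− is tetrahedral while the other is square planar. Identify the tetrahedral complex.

For [NiI(NCS)₃]²−: Ligand charges: each iodide is −1; each isothiocyanate is −1. With an overall charge of −2 the nickel centre must be in the +2 oxidation state. Ni sits in group 10, so the d-electron count is 10 − 2 = 8. Iodide and isothiocyanate are weak-field ligands. With weak-field ligands the CFSE gain from square planar is small, so a 3d d⁸ ion takes the sterically preferred tetrahedral geometry. → tetrahedral.
For [Ni(NO₂)₃(PPh₃)]−: Ligand charges: each nitro (N-bound nitrite) is −1; triphenylphosphine is neutral. With an overall charge of −1 the nickel centre must be in the +2 oxidation state. Nickel is a group-10 element; Ni(II) is therefore d⁸. Nitro (N-bound nitrite) and triphenylphosphine are strong-field ligands (high in the spectrochemical series). A 3d d⁸ ion with strong-field ligands gains enough CFSE to favour square planar over tetrahedral. → square planar.

[NiI(NCS)₃]²−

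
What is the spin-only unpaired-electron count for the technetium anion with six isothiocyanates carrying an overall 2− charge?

3 unpaired electrons

Each isothiocyanate is −1; balancing the −2 overall charge requires Tc(IV).
Group 7 minus oxidation state 4 gives a d³ configuration.
In an octahedral field the d³ configuration is t₂g³e_g⁰ (only one arrangement possible), giving 3 unpaired electrons.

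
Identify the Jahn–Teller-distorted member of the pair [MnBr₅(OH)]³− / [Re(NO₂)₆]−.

[MnBr₅(OH)]³−: Summing ligand charges against the −3 overall charge gives an oxidation state of +3 for manganese. Manganese is a group-7 element; Mn(III) is therefore d⁴. Bromide and hydroxide are weak-field ligands for a first-row metal, so the complex is high-spin. The t₂g³e_g¹ (high-spin) configuration has an unevenly filled e_g set; the Jahn–Teller theorem predicts a tetragonal distortion (typically axial elongation) to lift the degeneracy.
[Re(NO₂)₆]−: Each nitro (N-bound nitrite) is −1; balancing the −1 overall charge requires Re(V). Group 7 minus oxidation state 5 gives a d² configuration. The d² configuration leaves the e_g set evenly filled (or empty) — no strong Jahn–Teller driving force.

[MnBr₅(OH)]³−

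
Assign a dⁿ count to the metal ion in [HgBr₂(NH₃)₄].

d¹⁰

Ligand charges: each bromide is −1; ammonia is neutral. With an overall charge of 0 the mercury centre must be in the +2 oxidation state.
Mercury is a group-12 element; Hg(II) is therefore d¹⁰.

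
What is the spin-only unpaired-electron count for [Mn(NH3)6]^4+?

Ammonia is neutral; balancing the +4 overall charge requires Mn(IV).
Manganese is a group-7 element; Mn(IV) is therefore d³.
In an octahedral field the d³ configuration is t₂g³e_g⁰ (only one arrangement possible), giving 3 unpaired electrons.

3 unpaired electrons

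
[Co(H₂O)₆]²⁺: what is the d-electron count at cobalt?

Summing ligand charges against the +2 overall charge gives an oxidation state of +2 for cobalt.
Co sits in group 9, so the d-electron count is 9 − 2 = 7.

d7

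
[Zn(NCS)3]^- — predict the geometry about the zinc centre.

Summing ligand charges against the −1 overall charge gives an oxidation state of +2 for zinc.
Zinc is a group-12 element; Zn(II) is therefore d¹⁰.
With 3 monodentate ligands the coordination number is 3.
Three ligands around a d¹⁰ centre minimise repulsion in a trigonal-planar arrangement.

trigonal planar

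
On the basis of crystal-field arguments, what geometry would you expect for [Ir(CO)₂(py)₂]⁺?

square planar

Carbonyl is neutral; pyridine is neutral; balancing the +1 overall charge requires Ir(I).
Group 9 minus oxidation state 1 gives a d⁸ configuration.
Coordination number: 4.
A 5d d⁸ ion has a large crystal-field splitting; square planar leaves the high-energy d_{x²−y²} orbital empty and maximises CFSE.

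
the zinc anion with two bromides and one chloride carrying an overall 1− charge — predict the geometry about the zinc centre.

trigonal planar

Ligand charges: each bromide is −1; each chloride is −1. With an overall charge of −1 the zinc centre must be in the +2 oxidation state.
Zn sits in group 12, so the d-electron count is 12 − 2 = 10.
With 3 monodentate ligands the coordination number is 3.
Three ligands around a d¹⁰ centre minimise repulsion in a trigonal-planar arrangement.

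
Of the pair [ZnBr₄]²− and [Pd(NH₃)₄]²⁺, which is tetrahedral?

[ZnBr₄]²−

For [ZnBr₄]²−: Ligand charges: each bromide is −1. With an overall charge of −2 the zinc centre must be in the +2 oxidation state. Zinc is a group-12 element; Zn(II) is therefore d¹⁰. A d¹⁰ ion has no crystal-field stabilisation preference between square planar and tetrahedral, so four ligands adopt the sterically favoured tetrahedral geometry. → tetrahedral.
For [Pd(NH₃)₄]²⁺: Ammonia is neutral; balancing the +2 overall charge requires Pd(II). Pd sits in group 10, so the d-electron count is 10 − 2 = 8. A 4d d⁸ ion has a large crystal-field splitting; square planar leaves the high-energy d_{x²−y²} orbital empty and maximises CFSE. → square planar.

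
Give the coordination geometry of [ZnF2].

Each fluoride is −1; balancing the 0 overall charge requires Zn(II).
Zn sits in group 12, so the d-electron count is 12 − 2 = 10.
With 2 monodentate ligands the coordination number is 2.
A d¹⁰ ion with only two ligands adopts a linear arrangement (sp hybridisation; no CFSE preference).

linear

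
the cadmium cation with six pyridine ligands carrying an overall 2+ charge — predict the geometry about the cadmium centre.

Pyridine is neutral; balancing the +2 overall charge requires Cd(II).
Group 12 minus oxidation state 2 gives a d¹⁰ configuration.
With 6 monodentate ligands the coordination number is 6.
Six donors around a single metal centre give an octahedral coordination sphere.

octahedral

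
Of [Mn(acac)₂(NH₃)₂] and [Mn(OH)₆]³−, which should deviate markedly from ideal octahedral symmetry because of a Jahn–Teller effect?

[Mn(OH)₆]³−

[Mn(acac)₂(NH₃)₂]: Summing ligand charges against the 0 overall charge gives an oxidation state of +2 for manganese. Mn sits in group 7, so the d-electron count is 7 − 2 = 5. Acetylacetonate is a weak-field ligand for a first-row metal, so the complex is high-spin. The d⁵ configuration leaves the e_g set evenly filled (or empty) — no strong Jahn–Teller driving force.
[Mn(OH)₆]³−: Summing ligand charges against the −3 overall charge gives an oxidation state of +3 for manganese. Group 7 minus oxidation state 3 gives a d⁴ configuration. Hydroxide is a weak-field ligand for a first-row metal, so the complex is high-spin. The t₂g³e_g¹ (high-spin) configuration has an unevenly filled e_g set; the Jahn–Teller theorem predicts a tetragonal distortion (typically axial elongation) to lift the degeneracy.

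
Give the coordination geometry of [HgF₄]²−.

Each fluoride is −1; balancing the −2 overall charge requires Hg(II).
Mercury is a group-12 element; Hg(II) is therefore d¹⁰.
With 4 monodentate ligands the coordination number is 4.
A d¹⁰ ion has no crystal-field stabilisation preference between square planar and tetrahedral, so four ligands adopt the sterically favoured tetrahedral geometry.

tetrahedral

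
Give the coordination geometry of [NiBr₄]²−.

tetrahedral

Summing ligand charges against the −2 overall charge gives an oxidation state of +2 for nickel.
Nickel is a group-10 element; Ni(II) is therefore d⁸.
With 4 monodentate ligands the coordination number is 4.
Bromide is a weak-field ligand.
With weak-field ligands the CFSE gain from square planar is small, so a 3d d⁸ ion takes the sterically preferred tetrahedral geometry.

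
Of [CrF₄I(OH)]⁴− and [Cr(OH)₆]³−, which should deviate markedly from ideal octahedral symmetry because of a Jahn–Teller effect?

[CrF₄I(OH)]⁴−

[CrF₄I(OH)]⁴−: Ligand charges: each fluoride is −1; each iodide is −1; each hydroxide is −1. With an overall charge of −4 the chromium centre must be in the +2 oxidation state. Group 6 minus oxidation state 2 gives a d⁴ configuration. Fluoride, hydroxide, and iodide are weak-field ligands for a first-row metal, so the complex is high-spin. The t₂g³e_g¹ (high-spin) configuration has an unevenly filled e_g set; the Jahn–Teller theorem predicts a tetragonal distortion (typically axial elongation) to lift the degeneracy.
[Cr(OH)₆]³−: Each hydroxide is −1; balancing the −3 overall charge requires Cr(III). Chromium is a group-6 element; Cr(III) is therefore d³. The d³ configuration leaves the e_g set evenly filled (or empty) — no strong Jahn–Teller driving force.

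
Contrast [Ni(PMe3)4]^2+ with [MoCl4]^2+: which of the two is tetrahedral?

[MoCl4]^2+

For [Ni(PMe3)4]^2+: Ligand charges: trimethylphosphine is neutral. With an overall charge of +2 the nickel centre must be in the +2 oxidation state. Nickel is a group-10 element; Ni(II) is therefore d⁸. Trimethylphosphine is a strong-field ligand (high in the spectrochemical series). A 3d d⁸ ion with strong-field ligands gains enough CFSE to favour square planar over tetrahedral. → square planar.
For [MoCl4]^2+: Summing ligand charges against the +2 overall charge gives an oxidation state of +6 for molybdenum. Mo sits in group 6, so the d-electron count is 6 − 6 = 0. A d⁰ ion has no crystal-field stabilisation preference between square planar and tetrahedral, so four ligands adopt the sterically favoured tetrahedral geometry. → tetrahedral.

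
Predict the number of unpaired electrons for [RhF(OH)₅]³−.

Each fluoride is −1; each hydroxide is −1; balancing the −3 overall charge requires Rh(III).
Group 9 minus oxidation state 3 gives a d⁶ configuration.
The spin state decides the count: a 4d ion has a large Δₒ and is invariably low-spin.
An octahedral low-spin d⁶ ion is t₂g⁶e_g⁰, giving 0 unpaired electrons.

0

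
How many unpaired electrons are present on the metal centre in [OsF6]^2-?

Ligand charges: each fluoride is −1. With an overall charge of −2 the osmium centre must be in the +4 oxidation state.
Group 8 minus oxidation state 4 gives a d⁴ configuration.
The spin state decides the count: a 5d ion has a large Δₒ and is invariably low-spin.
An octahedral low-spin d⁴ ion is t₂g⁴e_g⁰, giving 2 unpaired electrons.

2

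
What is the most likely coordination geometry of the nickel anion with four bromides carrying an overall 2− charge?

tetrahedral

Summing ligand charges against the −2 overall charge gives an oxidation state of +2 for nickel.
Ni sits in group 10, so the d-electron count is 10 − 2 = 8.
With 4 monodentate ligands the coordination number is 4.
Bromide is a weak-field ligand.
With weak-field ligands the CFSE gain from square planar is small, so a 3d d⁸ ion takes the sterically preferred tetrahedral geometry.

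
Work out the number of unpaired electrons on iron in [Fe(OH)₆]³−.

Each hydroxide is −1; balancing the −3 overall charge requires Fe(III).
Fe sits in group 8, so the d-electron count is 8 − 3 = 5.
The spin state decides the count: Hydroxide is a weak-field ligand for a first-row metal, so the complex is high-spin.
An octahedral high-spin d⁵ ion is t₂g³e_g², giving 5 unpaired electrons.

5 unpaired electrons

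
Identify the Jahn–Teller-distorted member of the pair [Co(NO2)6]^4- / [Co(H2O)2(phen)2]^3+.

[Co(NO2)6]^4-: Summing ligand charges against the −4 overall charge gives an oxidation state of +2 for cobalt. Co sits in group 9, so the d-electron count is 9 − 2 = 7. Nitro (N-bound nitrite) is a strong-field ligand (high in the spectrochemical series) for a first-row metal, so the complex is low-spin. The t₂g⁶e_g¹ (low-spin) configuration has an unevenly filled e_g set; the Jahn–Teller theorem predicts a tetragonal distortion (typically axial elongation) to lift the degeneracy.
[Co(H2O)2(phen)2]^3+: Summing ligand charges against the +3 overall charge gives an oxidation state of +3 for cobalt. Co sits in group 9, so the d-electron count is 9 − 3 = 6. Co(III) has an exceptionally large octahedral splitting and is low-spin with essentially every ligand except fluoride. The d⁶ configuration leaves the e_g set evenly filled (or empty) — no strong Jahn–Teller driving force.

[Co(NO2)6]^4-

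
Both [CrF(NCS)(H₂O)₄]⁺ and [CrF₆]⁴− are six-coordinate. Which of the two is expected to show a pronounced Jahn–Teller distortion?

[CrF(NCS)(H₂O)₄]⁺: Summing ligand charges against the +1 overall charge gives an oxidation state of +3 for chromium. Chromium is a group-6 element; Cr(III) is therefore d³. The d³ configuration leaves the e_g set evenly filled (or empty) — no strong Jahn–Teller driving force.
[CrF₆]⁴−: Ligand charges: each fluoride is −1. With an overall charge of −4 the chromium centre must be in the +2 oxidation state. Chromium is a group-6 element; Cr(II) is therefore d⁴. Fluoride is a weak-field ligand for a first-row metal, so the complex is high-spin. The t₂g³e_g¹ (high-spin) configuration has an unevenly filled e_g set; the Jahn–Teller theorem predicts a tetragonal distortion (typically axial elongation) to lift the degeneracy.

[CrF₆]⁴−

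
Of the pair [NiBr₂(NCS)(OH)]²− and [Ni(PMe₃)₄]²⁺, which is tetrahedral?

[NiBr₂(NCS)(OH)]²−

For [NiBr₂(NCS)(OH)]²−: Each bromide is −1; each isothiocyanate is −1; each hydroxide is −1; balancing the −2 overall charge requires Ni(II). Nickel is a group-10 element; Ni(II) is therefore d⁸. Bromide, hydroxide, and isothiocyanate are weak-field ligands. With weak-field ligands the CFSE gain from square planar is small, so a 3d d⁸ ion takes the sterically preferred tetrahedral geometry. → tetrahedral.
For [Ni(PMe₃)₄]²⁺: Summing ligand charges against the +2 overall charge gives an oxidation state of +2 for nickel. Group 10 minus oxidation state 2 gives a d⁸ configuration. Trimethylphosphine is a strong-field ligand (high in the spectrochemical series). A 3d d⁸ ion with strong-field ligands gains enough CFSE to favour square planar over tetrahedral. → square planar.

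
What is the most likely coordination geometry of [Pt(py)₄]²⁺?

Summing ligand charges against the +2 overall charge gives an oxidation state of +2 for platinum.
Pt sits in group 10, so the d-electron count is 10 − 2 = 8.
With 4 monodentate ligands the coordination number is 4.
A 5d d⁸ ion has a large crystal-field splitting; square planar leaves the high-energy d_{x²−y²} orbital empty and maximises CFSE.

square planar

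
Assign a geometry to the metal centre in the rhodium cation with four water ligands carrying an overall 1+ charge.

Ligand charges: water is neutral. With an overall charge of +1 the rhodium centre must be in the +1 oxidation state.
Group 9 minus oxidation state 1 gives a d⁸ configuration.
With 4 monodentate ligands the coordination number is 4.
A 4d d⁸ ion has a large crystal-field splitting; square planar leaves the high-energy d_{x²−y²} orbital empty and maximises CFSE.

square planar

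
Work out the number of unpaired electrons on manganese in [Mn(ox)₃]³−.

Summing ligand charges against the −3 overall charge gives an oxidation state of +3 for manganese.
Group 7 minus oxidation state 3 gives a d⁴ configuration.
Counting donor atoms: 3×oxalate (bidentate) → 6 donors. Coordination number = 6.
The spin state decides the count: Oxalate is a weak-field ligand for a first-row metal, so the complex is high-spin.
An octahedral high-spin d⁴ ion is t₂g³e_g¹, giving 4 unpaired electrons.

4 unpaired electrons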